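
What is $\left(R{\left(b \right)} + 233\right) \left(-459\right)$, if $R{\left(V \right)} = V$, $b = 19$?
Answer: $-115668$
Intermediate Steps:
$\left(R{\left(b \right)} + 233\right) \left(-459\right) = \left(19 + 233\right) \left(-459\right) = 252 \left(-459\right) = -115668$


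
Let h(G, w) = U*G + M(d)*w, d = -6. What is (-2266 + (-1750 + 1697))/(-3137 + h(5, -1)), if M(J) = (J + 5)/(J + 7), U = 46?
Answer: 2319/2906 ≈ 0.79800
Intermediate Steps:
M(J) = (5 + J)/(7 + J)
h(G, w) = -w + 46*G (h(G, w) = 46*G + ((5 - 6)/(7 - 6))*w = 46*G + (-1/1)*w = 46*G + (1*(-1))*w = 46*G - w = -w + 46*G)
(-2266 + (-1750 + 1697))/(-3137 + h(5, -1)) = (-2266 + (-1750 + 1697))/(-3137 + (-1*(-1) + 46*5)) = (-2266 - 53)/(-3137 + (1 + 230)) = -2319/(-3137 + 231) = -2319/(-2906) = -2319*(-1/2906) = 2319/2906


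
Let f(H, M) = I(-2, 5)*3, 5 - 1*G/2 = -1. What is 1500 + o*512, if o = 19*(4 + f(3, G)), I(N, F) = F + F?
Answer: 332252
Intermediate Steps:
G = 12 (G = 10 - 2*(-1) = 10 + 2 = 12)
I(N, F) = 2*F
f(H, M) = 30 (f(H, M) = (2*5)*3 = 10*3 = 30)
o = 646 (o = 19*(4 + 30) = 19*34 = 646)
1500 + o*512 = 1500 + 646*512 = 1500 + 330752 = 332252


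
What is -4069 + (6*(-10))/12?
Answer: -4074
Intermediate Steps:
-4069 + (6*(-10))/12 = -4069 - 60*1/12 = -4069 - 5 = -4074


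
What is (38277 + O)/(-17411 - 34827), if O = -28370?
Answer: -9907/52238 ≈ -0.18965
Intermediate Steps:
(38277 + O)/(-17411 - 34827) = (38277 - 28370)/(-17411 - 34827) = 9907/(-52238) = 9907*(-1/52238) = -9907/52238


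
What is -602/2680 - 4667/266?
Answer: -3166923/178220 ≈ -17.770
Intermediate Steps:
-602/2680 - 4667/266 = -602*1/2680 - 4667*1/266 = -301/1340 - 4667/266 = -3166923/178220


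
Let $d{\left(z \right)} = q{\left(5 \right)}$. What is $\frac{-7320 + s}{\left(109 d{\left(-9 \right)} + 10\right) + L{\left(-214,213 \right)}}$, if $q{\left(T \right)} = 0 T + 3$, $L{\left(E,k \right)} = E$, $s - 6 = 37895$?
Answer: $\frac{30581}{123} \approx 248.63$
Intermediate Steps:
$s = 37901$ ($s = 6 + 37895 = 37901$)
$q{\left(T \right)} = 3$ ($q{\left(T \right)} = 0 + 3 = 3$)
$d{\left(z \right)} = 3$
$\frac{-7320 + s}{\left(109 d{\left(-9 \right)} + 10\right) + L{\left(-214,213 \right)}} = \frac{-7320 + 37901}{\left(109 \cdot 3 + 10\right) - 214} = \frac{30581}{\left(327 + 10\right) - 214} = \frac{30581}{337 - 214} = \frac{30581}{123}$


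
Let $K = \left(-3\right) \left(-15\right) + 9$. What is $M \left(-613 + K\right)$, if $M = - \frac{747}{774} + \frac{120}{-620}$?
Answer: $\frac{40157}{62} \approx 647.69$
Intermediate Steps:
$K = 54$ ($K = 45 + 9 = 54$)
$M = - \frac{3089}{2666}$ ($M = \left(-747\right) \frac{1}{774} + 120 \left(- \frac{1}{620}\right) = - \frac{83}{86} - \frac{6}{31} = - \frac{3089}{2666} \approx -1.1587$)
$M \left(-613 + K\right) = - \frac{3089 \left(-613 + 54\right)}{2666} = \left(- \frac{3089}{2666}\right) \left(-559\right) = \frac{40157}{62}$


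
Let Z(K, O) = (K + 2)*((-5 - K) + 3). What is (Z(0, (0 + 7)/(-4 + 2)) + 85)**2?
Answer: 6561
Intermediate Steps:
Z(K, O) = (-2 - K)*(2 + K) (Z(K, O) = (2 + K)*(-2 - K) = (-2 - K)*(2 + K))
(Z(0, (0 + 7)/(-4 + 2)) + 85)**2 = ((-4 - 1*0**2 - 4*0) + 85)**2 = ((-4 - 1*0 + 0) + 85)**2 = ((-4 + 0 + 0) + 85)**2 = (-4 + 85)**2 = 81**2 = 6561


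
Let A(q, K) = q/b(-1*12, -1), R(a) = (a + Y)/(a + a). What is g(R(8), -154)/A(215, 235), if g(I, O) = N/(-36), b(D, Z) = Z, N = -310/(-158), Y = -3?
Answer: 31/122292 ≈ 0.00025349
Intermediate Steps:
N = 155/79 (N = -310*(-1/158) = 155/79 ≈ 1.9620)
R(a) = (-3 + a)/(2*a) (R(a) = (a - 3)/(a + a) = (-3 + a)/((2*a)) = (-3 + a)*(1/(2*a)) = (-3 + a)/(2*a))
A(q, K) = -q (A(q, K) = q/(-1) = q*(-1) = -q)
g(I, O) = -155/2844 (g(I, O) = (155/79)/(-36) = (155/79)*(-1/36) = -155/2844)
g(R(8), -154)/A(215, 235) = -155/(2844*((-1*215))) = -155/2844/(-215) = -155/2844*(-1/215) = 31/122292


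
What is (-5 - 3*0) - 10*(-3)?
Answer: 25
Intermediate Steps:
(-5 - 3*0) - 10*(-3) = (-5 + 0) + 30 = -5 + 30 = 25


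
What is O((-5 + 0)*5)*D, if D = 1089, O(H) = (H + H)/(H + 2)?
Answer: 54450/23 ≈ 2367.4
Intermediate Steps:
O(H) = 2*H/(2 + H) (O(H) = (2*H)/(2 + H) = 2*H/(2 + H))
O((-5 + 0)*5)*D = (2*((-5 + 0)*5)/(2 + (-5 + 0)*5))*1089 = (2*(-5*5)/(2 - 5*5))*1089 = (2*(-25)/(2 - 25))*1089 = (2*(-25)/(-23))*1089 = (2*(-25)*(-1/23))*1089 = (50/23)*1089 = 54450/23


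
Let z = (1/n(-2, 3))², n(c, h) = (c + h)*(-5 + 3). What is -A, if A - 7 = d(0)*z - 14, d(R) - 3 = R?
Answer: 25/4 ≈ 6.2500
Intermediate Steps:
n(c, h) = -2*c - 2*h (n(c, h) = (c + h)*(-2) = -2*c - 2*h)
z = ¼ (z = (1/(-2*(-2) - 2*3))² = (1/(4 - 6))² = (1/(-2))² = (-½)² = ¼ ≈ 0.25000)
d(R) = 3 + R
A = -25/4 (A = 7 + ((3 + 0)*(¼) - 14) = 7 + (3*(¼) - 14) = 7 + (¾ - 14) = 7 - 53/4 = -25/4 ≈ -6.2500)
-A = -1*(-25/4) = 25/4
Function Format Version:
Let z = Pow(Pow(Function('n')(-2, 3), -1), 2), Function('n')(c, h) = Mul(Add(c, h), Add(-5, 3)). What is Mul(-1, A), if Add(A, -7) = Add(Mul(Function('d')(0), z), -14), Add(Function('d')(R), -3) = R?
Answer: Rational(25, 4) ≈ 6.2500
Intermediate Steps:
Function('n')(c, h) = Add(Mul(-2, c), Mul(-2, h)) (Function('n')(c, h) = Mul(Add(c, h), -2) = Add(Mul(-2, c), Mul(-2, h)))
z = Rational(1, 4) (z = Pow(Pow(Add(Mul(-2, -2), Mul(-2, 3)), -1), 2) = Pow(Pow(Add(4, -6), -1), 2) = Pow(Pow(-2, -1), 2) = Pow(Rational(-1, 2), 2) = Rational(1, 4) ≈ 0.25000)
Function('d')(R) = Add(3, R)
A = Rational(-25, 4) (A = Add(7, Add(Mul(Add(3, 0), Rational(1, 4)), -14)) = Add(7, Add(Mul(3, Rational(1, 4)), -14)) = Add(7, Add(Rational(3, 4), -14)) = Add(7, Rational(-53, 4)) = Rational(-25, 4) ≈ -6.2500)
Mul(-1, A) = Mul(-1, Rational(-25, 4)) = Rational(25, 4)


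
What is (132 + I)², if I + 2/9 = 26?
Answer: 2016400/81 ≈ 24894.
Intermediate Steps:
I = 232/9 (I = -2/9 + 26 = 232/9 ≈ 25.778)
(132 + I)² = (132 + 232/9)² = (1420/9)² = 2016400/81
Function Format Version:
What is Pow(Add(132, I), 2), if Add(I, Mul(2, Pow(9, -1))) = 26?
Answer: Rational(2016400, 81) ≈ 24894.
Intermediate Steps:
I = Rational(232, 9) (I = Add(Rational(-2, 9), 26) = Rational(232, 9) ≈ 25.778)
Pow(Add(132, I), 2) = Pow(Add(132, Rational(232, 9)), 2) = Pow(Rational(1420, 9), 2) = Rational(2016400, 81)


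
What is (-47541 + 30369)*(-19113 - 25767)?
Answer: 770679360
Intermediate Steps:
(-47541 + 30369)*(-19113 - 25767) = -17172*(-44880) = 770679360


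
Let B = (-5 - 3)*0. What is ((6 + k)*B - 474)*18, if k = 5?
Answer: -8532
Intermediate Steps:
B = 0 (B = -8*0 = 0)
((6 + k)*B - 474)*18 = ((6 + 5)*0 - 474)*18 = (11*0 - 474)*18 = (0 - 474)*18 = -474*18 = -8532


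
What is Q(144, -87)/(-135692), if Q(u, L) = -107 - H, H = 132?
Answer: 239/135692 ≈ 0.0017613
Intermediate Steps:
Q(u, L) = -239 (Q(u, L) = -107 - 1*132 = -107 - 132 = -239)
Q(144, -87)/(-135692) = -239/(-135692) = -239*(-1/135692) = 239/135692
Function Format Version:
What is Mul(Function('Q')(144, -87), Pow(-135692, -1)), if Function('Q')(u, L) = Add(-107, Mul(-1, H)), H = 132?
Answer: Rational(239, 135692) ≈ 0.0017613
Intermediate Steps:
Function('Q')(u, L) = -239 (Function('Q')(u, L) = Add(-107, Mul(-1, 132)) = Add(-107, -132) = -239)
Mul(Function('Q')(144, -87), Pow(-135692, -1)) = Mul(-239, Pow(-135692, -1)) = Mul(-239, Rational(-1, 135692)) = Rational(239, 135692)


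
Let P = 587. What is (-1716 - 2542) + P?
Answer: -3671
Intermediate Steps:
(-1716 - 2542) + P = (-1716 - 2542) + 587 = -4258 + 587 = -3671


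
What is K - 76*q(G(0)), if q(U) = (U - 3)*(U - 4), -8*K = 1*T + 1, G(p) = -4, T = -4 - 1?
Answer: -8511/2 ≈ -4255.5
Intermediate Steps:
T = -5
K = 1/2 (K = -(1*(-5) + 1)/8 = -(-5 + 1)/8 = -1/8*(-4) = 1/2 ≈ 0.50000)
q(U) = (-4 + U)*(-3 + U) (q(U) = (-3 + U)*(-4 + U) = (-4 + U)*(-3 + U))
K - 76*q(G(0)) = 1/2 - 76*(12 + (-4)**2 - 7*(-4)) = 1/2 - 76*(12 + 16 + 28) = 1/2 - 76*56 = 1/2 - 4256 = -8511/2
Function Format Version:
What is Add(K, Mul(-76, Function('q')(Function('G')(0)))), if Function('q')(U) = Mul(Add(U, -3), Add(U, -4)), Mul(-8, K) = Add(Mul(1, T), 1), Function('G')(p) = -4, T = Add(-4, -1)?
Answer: Rational(-8511, 2) ≈ -4255.5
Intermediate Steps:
T = -5
K = Rational(1, 2) (K = Mul(Rational(-1, 8), Add(Mul(1, -5), 1)) = Mul(Rational(-1, 8), Add(-5, 1)) = Mul(Rational(-1, 8), -4) = Rational(1, 2) ≈ 0.50000)
Function('q')(U) = Mul(Add(-4, U), Add(-3, U)) (Function('q')(U) = Mul(Add(-3, U), Add(-4, U)) = Mul(Add(-4, U), Add(-3, U)))
Add(K, Mul(-76, Function('q')(Function('G')(0)))) = Add(Rational(1, 2), Mul(-76, Add(12, Pow(-4, 2), Mul(-7, -4)))) = Add(Rational(1, 2), Mul(-76, Add(12, 16, 28))) = Add(Rational(1, 2), Mul(-76, 56)) = Add(Rational(1, 2), -4256) = Rational(-8511, 2)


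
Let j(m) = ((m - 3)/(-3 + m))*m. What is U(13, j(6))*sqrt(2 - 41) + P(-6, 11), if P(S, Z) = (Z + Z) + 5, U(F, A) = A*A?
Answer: 27 + 36*I*sqrt(39) ≈ 27.0 + 224.82*I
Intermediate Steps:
j(m) = m (j(m) = ((-3 + m)/(-3 + m))*m = 1*m = m)
U(F, A) = A**2
P(S, Z) = 5 + 2*Z (P(S, Z) = 2*Z + 5 = 5 + 2*Z)
U(13, j(6))*sqrt(2 - 41) + P(-6, 11) = 6**2*sqrt(2 - 41) + (5 + 2*11) = 36*sqrt(-39) + (5 + 22) = 36*(I*sqrt(39)) + 27 = 36*I*sqrt(39) + 27 = 27 + 36*I*sqrt(39)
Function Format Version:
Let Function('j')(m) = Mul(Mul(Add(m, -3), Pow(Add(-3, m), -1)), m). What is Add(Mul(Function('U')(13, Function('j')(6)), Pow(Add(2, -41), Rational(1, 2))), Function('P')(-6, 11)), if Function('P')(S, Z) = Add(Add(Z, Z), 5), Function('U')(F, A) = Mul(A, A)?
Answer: Add(27, Mul(36, I, Pow(39, Rational(1, 2)))) ≈ Add(27.000, Mul(224.82, I))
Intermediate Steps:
Function('j')(m) = m (Function('j')(m) = Mul(Mul(Add(-3, m), Pow(Add(-3, m), -1)), m) = Mul(1, m) = m)
Function('U')(F, A) = Pow(A, 2)
Function('P')(S, Z) = Add(5, Mul(2, Z)) (Function('P')(S, Z) = Add(Mul(2, Z), 5) = Add(5, Mul(2, Z)))
Add(Mul(Function('U')(13, Function('j')(6)), Pow(Add(2, -41), Rational(1, 2))), Function('P')(-6, 11)) = Add(Mul(Pow(6, 2), Pow(Add(2, -41), Rational(1, 2))), Add(5, Mul(2, 11))) = Add(Mul(36, Pow(-39, Rational(1, 2))), Add(5, 22)) = Add(Mul(36, Mul(I, Pow(39, Rational(1, 2)))), 27) = Add(Mul(36, I, Pow(39, Rational(1, 2))), 27) = Add(27, Mul(36, I, Pow(39, Rational(1, 2))))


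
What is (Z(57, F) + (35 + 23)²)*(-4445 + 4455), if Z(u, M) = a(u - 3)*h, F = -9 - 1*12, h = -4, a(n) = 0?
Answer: 33640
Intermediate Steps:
F = -21 (F = -9 - 12 = -21)
Z(u, M) = 0 (Z(u, M) = 0*(-4) = 0)
(Z(57, F) + (35 + 23)²)*(-4445 + 4455) = (0 + (35 + 23)²)*(-4445 + 4455) = (0 + 58²)*10 = (0 + 3364)*10 = 3364*10 = 33640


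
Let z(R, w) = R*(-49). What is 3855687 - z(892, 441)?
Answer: 3899395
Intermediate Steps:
z(R, w) = -49*R
3855687 - z(892, 441) = 3855687 - (-49)*892 = 3855687 - 1*(-43708) = 3855687 + 43708 = 3899395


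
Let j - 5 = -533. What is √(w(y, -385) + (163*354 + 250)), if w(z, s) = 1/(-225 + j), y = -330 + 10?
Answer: √32859304815/753 ≈ 240.73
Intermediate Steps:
j = -528 (j = 5 - 533 = -528)
y = -320
w(z, s) = -1/753 (w(z, s) = 1/(-225 - 528) = 1/(-753) = -1/753)
√(w(y, -385) + (163*354 + 250)) = √(-1/753 + (163*354 + 250)) = √(-1/753 + (57702 + 250)) = √(-1/753 + 57952) = √(43637855/753) = √32859304815/753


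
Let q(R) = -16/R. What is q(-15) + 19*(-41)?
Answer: -11669/15 ≈ -777.93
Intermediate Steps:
q(-15) + 19*(-41) = -16/(-15) + 19*(-41) = -16*(-1/15) - 779 = 16/15 - 779 = -11669/15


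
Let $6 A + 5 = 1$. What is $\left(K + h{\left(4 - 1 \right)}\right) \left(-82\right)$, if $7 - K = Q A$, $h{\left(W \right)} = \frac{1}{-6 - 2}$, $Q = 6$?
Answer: $- \frac{3567}{4} \approx -891.75$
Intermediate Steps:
$A = - \frac{2}{3}$ ($A = - \frac{5}{6} + \frac{1}{6} \cdot 1 = - \frac{5}{6} + \frac{1}{6} = - \frac{2}{3} \approx -0.66667$)
$h{\left(W \right)} = - \frac{1}{8}$ ($h{\left(W \right)} = \frac{1}{-8} = - \frac{1}{8}$)
$K = 11$ ($K = 7 - 6 \left(- \frac{2}{3}\right) = 7 - -4 = 7 + 4 = 11$)
$\left(K + h{\left(4 - 1 \right)}\right) \left(-82\right) = \left(11 - \frac{1}{8}\right) \left(-82\right) = \frac{87}{8} \left(-82\right) = - \frac{3567}{4}$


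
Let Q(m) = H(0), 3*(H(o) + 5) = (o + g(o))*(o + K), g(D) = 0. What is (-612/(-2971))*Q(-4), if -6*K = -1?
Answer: -3060/2971 ≈ -1.0300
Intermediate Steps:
K = ⅙ (K = -⅙*(-1) = ⅙ ≈ 0.16667)
H(o) = -5 + o*(⅙ + o)/3 (H(o) = -5 + ((o + 0)*(o + ⅙))/3 = -5 + (o*(⅙ + o))/3 = -5 + o*(⅙ + o)/3)
Q(m) = -5 (Q(m) = -5 + (⅓)*0² + (1/18)*0 = -5 + (⅓)*0 + 0 = -5 + 0 + 0 = -5)
(-612/(-2971))*Q(-4) = -612/(-2971)*(-5) = -612*(-1/2971)*(-5) = (612/2971)*(-5) = -3060/2971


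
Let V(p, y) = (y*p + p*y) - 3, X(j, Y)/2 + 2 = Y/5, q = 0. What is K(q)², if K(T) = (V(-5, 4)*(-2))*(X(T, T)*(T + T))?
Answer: 0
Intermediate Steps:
X(j, Y) = -4 + 2*Y/5 (X(j, Y) = -4 + 2*(Y/5) = -4 + 2*Y/5)
V(p, y) = -3 + 2*p*y (V(p, y) = (p*y + p*y) - 3 = 2*p*y - 3 = -3 + 2*p*y)
K(T) = 172*T*(-4 + 2*T/5) (K(T) = ((-3 + 2*(-5)*4)*(-2))*((-4 + 2*T/5)*(T + T)) = ((-3 - 40)*(-2))*((-4 + 2*T/5)*(2*T)) = (-43*(-2))*(2*T*(-4 + 2*T/5)) = 86*(2*T*(-4 + 2*T/5)) = 172*T*(-4 + 2*T/5))
K(q)² = ((344/5)*0*(-10 + 0))² = ((344/5)*0*(-10))² = 0² = 0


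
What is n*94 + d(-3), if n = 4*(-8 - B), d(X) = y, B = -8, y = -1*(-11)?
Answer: 11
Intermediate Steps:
y = 11
d(X) = 11
n = 0 (n = 4*(-8 - 1*(-8)) = 4*(-8 + 8) = 4*0 = 0)
n*94 + d(-3) = 0*94 + 11 = 0 + 11 = 11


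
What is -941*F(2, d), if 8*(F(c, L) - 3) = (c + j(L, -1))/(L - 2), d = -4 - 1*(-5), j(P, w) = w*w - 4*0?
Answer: -19761/8 ≈ -2470.1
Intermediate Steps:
j(P, w) = w² (j(P, w) = w² + 0 = w²)
d = 1 (d = -4 + 5 = 1)
F(c, L) = 3 + (1 + c)/(8*(-2 + L)) (F(c, L) = 3 + ((c + (-1)²)/(L - 2))/8 = 3 + ((c + 1)/(-2 + L))/8 = 3 + ((1 + c)/(-2 + L))/8 = 3 + (1 + c)/(8*(-2 + L)))
-941*F(2, d) = -941*(-47 + 2 + 24*1)/(8*(-2 + 1)) = -941*(-47 + 2 + 24)/(8*(-1)) = -941*(-1)*(-21)/8 = -941*21/8 = -19761/8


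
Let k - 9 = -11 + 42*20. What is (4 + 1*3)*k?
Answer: 5866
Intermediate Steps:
k = 838 (k = 9 + (-11 + 42*20) = 9 + (-11 + 840) = 9 + 829 = 838)
(4 + 1*3)*k = (4 + 1*3)*838 = (4 + 3)*838 = 7*838 = 5866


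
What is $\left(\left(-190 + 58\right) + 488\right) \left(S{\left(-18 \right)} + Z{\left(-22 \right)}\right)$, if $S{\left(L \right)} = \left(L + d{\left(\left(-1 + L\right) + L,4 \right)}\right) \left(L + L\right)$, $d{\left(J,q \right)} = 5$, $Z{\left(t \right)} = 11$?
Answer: $170524$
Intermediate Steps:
$S{\left(L \right)} = 2 L \left(5 + L\right)$ ($S{\left(L \right)} = \left(L + 5\right) \left(L + L\right) = \left(5 + L\right) 2 L = 2 L \left(5 + L\right)$)
$\left(\left(-190 + 58\right) + 488\right) \left(S{\left(-18 \right)} + Z{\left(-22 \right)}\right) = \left(\left(-190 + 58\right) + 488\right) \left(2 \left(-18\right) \left(5 - 18\right) + 11\right) = \left(-132 + 488\right) \left(2 \left(-18\right) \left(-13\right) + 11\right) = 356 \left(468 + 11\right) = 356 \cdot 479 = 170524$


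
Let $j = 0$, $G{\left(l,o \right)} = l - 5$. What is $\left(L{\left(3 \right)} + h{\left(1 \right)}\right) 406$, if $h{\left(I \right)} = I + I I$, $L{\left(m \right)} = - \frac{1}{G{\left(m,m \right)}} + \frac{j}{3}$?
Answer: $1015$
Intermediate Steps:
$G{\left(l,o \right)} = -5 + l$ ($G{\left(l,o \right)} = l - 5 = -5 + l$)
$L{\left(m \right)} = - \frac{1}{-5 + m}$ ($L{\left(m \right)} = - \frac{1}{-5 + m} + \frac{0}{3} = - \frac{1}{-5 + m} + 0 \cdot \frac{1}{3} = - \frac{1}{-5 + m} + 0 = - \frac{1}{-5 + m}$)
$h{\left(I \right)} = I + I^{2}$
$\left(L{\left(3 \right)} + h{\left(1 \right)}\right) 406 = \left(- \frac{1}{-5 + 3} + 1 \left(1 + 1\right)\right) 406 = \left(- \frac{1}{-2} + 1 \cdot 2\right) 406 = \left(\left(-1\right) \left(- \frac{1}{2}\right) + 2\right) 406 = \left(\frac{1}{2} + 2\right) 406 = \frac{5}{2} \cdot 406 = 1015$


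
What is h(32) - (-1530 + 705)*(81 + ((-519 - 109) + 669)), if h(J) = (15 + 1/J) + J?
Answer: 3222305/32 ≈ 1.0070e+5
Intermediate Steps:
h(J) = 15 + J + 1/J
h(32) - (-1530 + 705)*(81 + ((-519 - 109) + 669)) = (15 + 32 + 1/32) - (-1530 + 705)*(81 + ((-519 - 109) + 669)) = (15 + 32 + 1/32) - (-825)*(81 + (-628 + 669)) = 1505/32 - (-825)*(81 + 41) = 1505/32 - (-825)*122 = 1505/32 - 1*(-100650) = 1505/32 + 100650 = 3222305/32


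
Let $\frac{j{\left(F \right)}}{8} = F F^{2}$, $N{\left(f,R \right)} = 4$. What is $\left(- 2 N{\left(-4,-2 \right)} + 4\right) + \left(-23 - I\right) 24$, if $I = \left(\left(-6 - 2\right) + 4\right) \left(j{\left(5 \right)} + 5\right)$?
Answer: $95924$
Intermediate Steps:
$j{\left(F \right)} = 8 F^{3}$ ($j{\left(F \right)} = 8 F F^{2} = 8 F^{3}$)
$I = -4020$ ($I = \left(\left(-6 - 2\right) + 4\right) \left(8 \cdot 5^{3} + 5\right) = \left(-8 + 4\right) \left(8 \cdot 125 + 5\right) = - 4 \left(1000 + 5\right) = \left(-4\right) 1005 = -4020$)
$\left(- 2 N{\left(-4,-2 \right)} + 4\right) + \left(-23 - I\right) 24 = \left(\left(-2\right) 4 + 4\right) + \left(-23 - -4020\right) 24 = \left(-8 + 4\right) + \left(-23 + 4020\right) 24 = -4 + 3997 \cdot 24 = -4 + 95928 = 95924$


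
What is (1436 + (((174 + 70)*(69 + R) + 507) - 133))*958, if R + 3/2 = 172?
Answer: 57717584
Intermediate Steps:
R = 341/2 (R = -3/2 + 172 = 341/2 ≈ 170.50)
(1436 + (((174 + 70)*(69 + R) + 507) - 133))*958 = (1436 + (((174 + 70)*(69 + 341/2) + 507) - 133))*958 = (1436 + ((244*(479/2) + 507) - 133))*958 = (1436 + ((58438 + 507) - 133))*958 = (1436 + (58945 - 133))*958 = (1436 + 58812)*958 = 60248*958 = 57717584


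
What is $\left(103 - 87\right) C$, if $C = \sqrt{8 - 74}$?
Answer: $16 i \sqrt{66} \approx 129.98 i$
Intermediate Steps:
$C = i \sqrt{66}$ ($C = \sqrt{-66} = i \sqrt{66} \approx 8.124 i$)
$\left(103 - 87\right) C = \left(103 - 87\right) i \sqrt{66} = 16 i \sqrt{66}$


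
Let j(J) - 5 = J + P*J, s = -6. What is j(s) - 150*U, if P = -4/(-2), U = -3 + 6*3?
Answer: -2263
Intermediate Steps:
U = 15 (U = -3 + 18 = 15)
P = 2 (P = -4*(-1/2) = 2)
j(J) = 5 + 3*J (j(J) = 5 + (J + 2*J) = 5 + 3*J)
j(s) - 150*U = (5 + 3*(-6)) - 150*15 = (5 - 18) - 2250 = -13 - 2250 = -2263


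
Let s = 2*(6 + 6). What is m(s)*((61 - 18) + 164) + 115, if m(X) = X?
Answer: 5083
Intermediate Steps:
s = 24 (s = 2*12 = 24)
m(s)*((61 - 18) + 164) + 115 = 24*((61 - 18) + 164) + 115 = 24*(43 + 164) + 115 = 24*207 + 115 = 4968 + 115 = 5083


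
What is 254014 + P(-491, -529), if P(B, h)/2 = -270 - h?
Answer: 254532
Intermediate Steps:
P(B, h) = -540 - 2*h (P(B, h) = 2*(-270 - h) = -540 - 2*h)
254014 + P(-491, -529) = 254014 + (-540 - 2*(-529)) = 254014 + (-540 + 1058) = 254014 + 518 = 254532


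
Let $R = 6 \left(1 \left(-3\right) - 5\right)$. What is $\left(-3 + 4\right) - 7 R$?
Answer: $337$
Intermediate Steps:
$R = -48$ ($R = 6 \left(-3 - 5\right) = 6 \left(-8\right) = -48$)
$\left(-3 + 4\right) - 7 R = \left(-3 + 4\right) - -336 = 1 + 336 = 337$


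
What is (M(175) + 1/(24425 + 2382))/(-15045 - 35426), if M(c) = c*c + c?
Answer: -825655601/1352976097 ≈ -0.61025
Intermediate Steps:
M(c) = c + c² (M(c) = c² + c = c + c²)
(M(175) + 1/(24425 + 2382))/(-15045 - 35426) = (175*(1 + 175) + 1/(24425 + 2382))/(-15045 - 35426) = (175*176 + 1/26807)/(-50471) = (30800 + 1/26807)*(-1/50471) = (825655601/26807)*(-1/50471) = -825655601/1352976097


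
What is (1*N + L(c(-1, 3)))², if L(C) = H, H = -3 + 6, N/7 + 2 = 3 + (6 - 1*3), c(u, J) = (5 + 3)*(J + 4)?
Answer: 961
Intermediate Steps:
c(u, J) = 32 + 8*J (c(u, J) = 8*(4 + J) = 32 + 8*J)
N = 28 (N = -14 + 7*(3 + (6 - 1*3)) = -14 + 7*(3 + (6 - 3)) = -14 + 7*(3 + 3) = -14 + 7*6 = -14 + 42 = 28)
H = 3
L(C) = 3
(1*N + L(c(-1, 3)))² = (1*28 + 3)² = (28 + 3)² = 31² = 961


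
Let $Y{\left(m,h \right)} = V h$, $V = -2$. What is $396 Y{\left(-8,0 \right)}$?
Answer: $0$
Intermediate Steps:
$Y{\left(m,h \right)} = - 2 h$
$396 Y{\left(-8,0 \right)} = 396 \left(\left(-2\right) 0\right) = 396 \cdot 0 = 0$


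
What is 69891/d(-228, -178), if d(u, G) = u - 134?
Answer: -69891/362 ≈ -193.07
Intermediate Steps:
d(u, G) = -134 + u
69891/d(-228, -178) = 69891/(-134 - 228) = 69891/(-362) = 69891*(-1/362) = -69891/362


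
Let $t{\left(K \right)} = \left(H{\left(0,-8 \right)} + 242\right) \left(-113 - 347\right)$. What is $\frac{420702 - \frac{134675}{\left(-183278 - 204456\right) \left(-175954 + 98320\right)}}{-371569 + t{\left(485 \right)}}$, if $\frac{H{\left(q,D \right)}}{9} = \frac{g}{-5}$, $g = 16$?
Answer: $- \frac{12663694511017237}{14136824055773196} \approx -0.89579$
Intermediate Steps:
$H{\left(q,D \right)} = - \frac{144}{5}$ ($H{\left(q,D \right)} = 9 \frac{16}{-5} = 9 \cdot 16 \left(- \frac{1}{5}\right) = 9 \left(- \frac{16}{5}\right) = - \frac{144}{5}$)
$t{\left(K \right)} = -98072$ ($t{\left(K \right)} = \left(- \frac{144}{5} + 242\right) \left(-113 - 347\right) = \frac{1066}{5} \left(-460\right) = -98072$)
$\frac{420702 - \frac{134675}{\left(-183278 - 204456\right) \left(-175954 + 98320\right)}}{-371569 + t{\left(485 \right)}} = \frac{420702 - \frac{134675}{\left(-183278 - 204456\right) \left(-175954 + 98320\right)}}{-371569 - 98072} = \frac{420702 - \frac{134675}{\left(-387734\right) \left(-77634\right)}}{-469641} = \left(420702 - \frac{134675}{30101341356}\right) \left(- \frac{1}{469641}\right) = \frac{12663694511017237}{30101341356} \left(- \frac{1}{469641}\right) = - \frac{12663694511017237}{14136824055773196}$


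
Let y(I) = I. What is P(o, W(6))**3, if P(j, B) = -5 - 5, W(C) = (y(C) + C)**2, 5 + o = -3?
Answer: -1000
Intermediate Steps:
o = -8 (o = -5 - 3 = -8)
W(C) = 4*C**2 (W(C) = (C + C)**2 = (2*C)**2 = 4*C**2)
P(j, B) = -10
P(o, W(6))**3 = (-10)**3 = -1000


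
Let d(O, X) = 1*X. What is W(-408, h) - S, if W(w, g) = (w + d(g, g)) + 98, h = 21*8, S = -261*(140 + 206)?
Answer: 90164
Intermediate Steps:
d(O, X) = X
S = -90306 (S = -261*346 = -90306)
h = 168
W(w, g) = 98 + g + w (W(w, g) = (w + g) + 98 = (g + w) + 98 = 98 + g + w)
W(-408, h) - S = (98 + 168 - 408) - 1*(-90306) = -142 + 90306 = 90164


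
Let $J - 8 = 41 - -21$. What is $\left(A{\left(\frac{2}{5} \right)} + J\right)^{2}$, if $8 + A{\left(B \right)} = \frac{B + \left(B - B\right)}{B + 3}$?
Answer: $\frac{1115136}{289} \approx 3858.6$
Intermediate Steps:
$J = 70$ ($J = 8 + \left(41 - -21\right) = 8 + \left(41 + 21\right) = 8 + 62 = 70$)
$A{\left(B \right)} = -8 + \frac{B}{3 + B}$ ($A{\left(B \right)} = -8 + \frac{B + \left(B - B\right)}{B + 3} = -8 + \frac{B + 0}{3 + B} = -8 + \frac{B}{3 + B}$)
$\left(A{\left(\frac{2}{5} \right)} + J\right)^{2} = \left(\frac{-24 - 7 \cdot \frac{2}{5}}{3 + \frac{2}{5}} + 70\right)^{2} = \left(\frac{-24 - 7 \cdot 2 \cdot \frac{1}{5}}{3 + 2 \cdot \frac{1}{5}} + 70\right)^{2} = \left(\frac{-24 - \frac{14}{5}}{3 + \frac{2}{5}} + 70\right)^{2} = \left(\frac{-24 - \frac{14}{5}}{\frac{17}{5}} + 70\right)^{2} = \left(\frac{5}{17} \left(- \frac{134}{5}\right) + 70\right)^{2} = \left(- \frac{134}{17} + 70\right)^{2} = \left(\frac{1056}{17}\right)^{2} = \frac{1115136}{289}$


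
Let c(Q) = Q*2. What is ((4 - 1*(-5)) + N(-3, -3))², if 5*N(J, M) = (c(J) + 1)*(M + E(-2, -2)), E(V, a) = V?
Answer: 196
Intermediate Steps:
c(Q) = 2*Q
N(J, M) = (1 + 2*J)*(-2 + M)/5 (N(J, M) = ((2*J + 1)*(M - 2))/5 = ((1 + 2*J)*(-2 + M))/5 = (1 + 2*J)*(-2 + M)/5)
((4 - 1*(-5)) + N(-3, -3))² = ((4 - 1*(-5)) + (-⅖ - ⅘*(-3) + (⅕)*(-3) + (⅖)*(-3)*(-3)))² = ((4 + 5) + (-⅖ + 12/5 - ⅗ + 18/5))² = (9 + 5)² = 14² = 196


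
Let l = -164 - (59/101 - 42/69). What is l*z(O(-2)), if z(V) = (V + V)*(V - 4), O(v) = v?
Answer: -9141960/2323 ≈ -3935.4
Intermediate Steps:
z(V) = 2*V*(-4 + V) (z(V) = (2*V)*(-4 + V) = 2*V*(-4 + V))
l = -380915/2323 (l = -164 - (59*(1/101) - 42*1/69) = -164 - (59/101 - 14/23) = -164 - 1*(-57/2323) = -164 + 57/2323 = -380915/2323 ≈ -163.98)
l*z(O(-2)) = -761830*(-2)*(-4 - 2)/2323 = -761830*(-2)*(-6)/2323 = -380915/2323*24 = -9141960/2323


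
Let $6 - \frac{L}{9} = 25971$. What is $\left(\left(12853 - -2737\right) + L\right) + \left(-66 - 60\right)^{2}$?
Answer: $-202219$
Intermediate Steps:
$L = -233685$ ($L = 54 - 233739 = -233685$)
$\left(\left(12853 - -2737\right) + L\right) + \left(-66 - 60\right)^{2} = \left(\left(12853 - -2737\right) - 233685\right) + \left(-66 - 60\right)^{2} = \left(\left(12853 + 2737\right) - 233685\right) + \left(-66 - 60\right)^{2} = \left(15590 - 233685\right) + \left(-126\right)^{2} = -218095 + 15876 = -202219$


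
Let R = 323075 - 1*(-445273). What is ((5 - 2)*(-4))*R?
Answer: -9220176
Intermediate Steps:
R = 768348 (R = 323075 + 445273 = 768348)
((5 - 2)*(-4))*R = ((5 - 2)*(-4))*768348 = (3*(-4))*768348 = -12*768348 = -9220176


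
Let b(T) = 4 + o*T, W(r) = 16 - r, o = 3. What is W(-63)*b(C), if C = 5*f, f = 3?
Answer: 3871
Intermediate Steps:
C = 15 (C = 5*3 = 15)
b(T) = 4 + 3*T
W(-63)*b(C) = (16 - 1*(-63))*(4 + 3*15) = (16 + 63)*(4 + 45) = 79*49 = 3871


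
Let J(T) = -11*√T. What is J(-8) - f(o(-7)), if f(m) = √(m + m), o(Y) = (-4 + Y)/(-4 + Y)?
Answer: √2*(-1 - 22*I) ≈ -1.4142 - 31.113*I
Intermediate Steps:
o(Y) = 1
f(m) = √2*√m (f(m) = √(2*m) = √2*√m)
J(-8) - f(o(-7)) = -22*I*√2 - √2*√1 = -22*I*√2 - √2 = -√2 - 22*I*√2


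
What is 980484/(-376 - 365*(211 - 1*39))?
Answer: -81707/5263 ≈ -15.525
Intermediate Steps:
980484/(-376 - 365*(211 - 1*39)) = 980484/(-376 - 365*(211 - 39)) = 980484/(-376 - 365*172) = 980484/(-376 - 62780) = 980484/(-63156) = 980484*(-1/63156) = -81707/5263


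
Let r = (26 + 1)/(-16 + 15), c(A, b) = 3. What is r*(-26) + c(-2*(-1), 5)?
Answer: 705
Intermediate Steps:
r = -27 (r = 27/(-1) = 27*(-1) = -27)
r*(-26) + c(-2*(-1), 5) = -27*(-26) + 3 = 702 + 3 = 705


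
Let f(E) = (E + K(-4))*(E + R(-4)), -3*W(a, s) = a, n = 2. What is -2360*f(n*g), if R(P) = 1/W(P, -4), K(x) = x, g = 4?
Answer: -82600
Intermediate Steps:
W(a, s) = -a/3
R(P) = -3/P (R(P) = 1/(-P/3) = -3/P)
f(E) = (-4 + E)*(¾ + E) (f(E) = (E - 4)*(E - 3/(-4)) = (-4 + E)*(E - 3*(-¼)) = (-4 + E)*(E + ¾) = (-4 + E)*(¾ + E))
-2360*f(n*g) = -2360*(-3 + (2*4)² - 13*4/2) = -2360*(-3 + 8² - 13/4*8) = -2360*(-3 + 64 - 26) = -2360*35 = -1*82600 = -82600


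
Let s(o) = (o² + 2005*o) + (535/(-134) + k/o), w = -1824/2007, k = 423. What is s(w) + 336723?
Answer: 6097316215740743/18231844896 ≈ 3.3443e+5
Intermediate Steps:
w = -608/669 (w = -1824*1/2007 = -608/669 ≈ -0.90882)
s(o) = -535/134 + o² + 423/o + 2005*o (s(o) = (o² + 2005*o) + (535/(-134) + 423/o) = (o² + 2005*o) + (535*(-1/134) + 423/o) = (o² + 2005*o) + (-535/134 + 423/o) = -535/134 + o² + 423/o + 2005*o)
s(w) + 336723 = (-535/134 + (-608/669)² + 423/(-608/669) + 2005*(-608/669)) + 336723 = (-535/134 + 369664/447561 + 423*(-669/608) - 1219040/669) + 336723 = (-535/134 + 369664/447561 - 282987/608 - 1219040/669) + 336723 = -41765293175065/18231844896 + 336723 = 6097316215740743/18231844896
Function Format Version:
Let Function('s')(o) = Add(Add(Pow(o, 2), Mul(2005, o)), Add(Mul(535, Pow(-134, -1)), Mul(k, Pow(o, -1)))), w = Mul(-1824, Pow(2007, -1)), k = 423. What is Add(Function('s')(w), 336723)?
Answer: Rational(6097316215740743, 18231844896) ≈ 3.3443e+5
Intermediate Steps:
w = Rational(-608, 669) (w = Mul(-1824, Rational(1, 2007)) = Rational(-608, 669) ≈ -0.90882)
Function('s')(o) = Add(Rational(-535, 134), Pow(o, 2), Mul(423, Pow(o, -1)), Mul(2005, o)) (Function('s')(o) = Add(Add(Pow(o, 2), Mul(2005, o)), Add(Mul(535, Pow(-134, -1)), Mul(423, Pow(o, -1)))) = Add(Add(Pow(o, 2), Mul(2005, o)), Add(Mul(535, Rational(-1, 134)), Mul(423, Pow(o, -1)))) = Add(Add(Pow(o, 2), Mul(2005, o)), Add(Rational(-535, 134), Mul(423, Pow(o, -1)))) = Add(Rational(-535, 134), Pow(o, 2), Mul(423, Pow(o, -1)), Mul(2005, o)))
Add(Function('s')(w), 336723) = Add(Add(Rational(-535, 134), Pow(Rational(-608, 669), 2), Mul(423, Pow(Rational(-608, 669), -1)), Mul(2005, Rational(-608, 669))), 336723) = Add(Add(Rational(-535, 134), Rational(369664, 447561), Mul(423, Rational(-669, 608)), Rational(-1219040, 669)), 336723) = Add(Add(Rational(-535, 134), Rational(369664, 447561), Rational(-282987, 608), Rational(-1219040, 669)), 336723) = Add(Rational(-41765293175065, 18231844896), 336723) = Rational(6097316215740743, 18231844896)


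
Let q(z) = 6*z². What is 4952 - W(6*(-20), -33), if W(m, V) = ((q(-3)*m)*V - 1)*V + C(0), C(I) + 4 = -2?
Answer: 7061645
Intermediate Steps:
C(I) = -6 (C(I) = -4 - 2 = -6)
W(m, V) = -6 + V*(-1 + 54*V*m) (W(m, V) = (((6*(-3)²)*m)*V - 1)*V - 6 = (((6*9)*m)*V - 1)*V - 6 = ((54*m)*V - 1)*V - 6 = (54*V*m - 1)*V - 6 = (-1 + 54*V*m)*V - 6 = V*(-1 + 54*V*m) - 6 = -6 + V*(-1 + 54*V*m))
4952 - W(6*(-20), -33) = 4952 - (-6 - 1*(-33) + 54*(6*(-20))*(-33)²) = 4952 - (-6 + 33 + 54*(-120)*1089) = 4952 - (-6 + 33 - 7056720) = 4952 - 1*(-7056693) = 4952 + 7056693 = 7061645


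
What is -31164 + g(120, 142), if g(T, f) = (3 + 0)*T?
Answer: -30804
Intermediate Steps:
g(T, f) = 3*T
-31164 + g(120, 142) = -31164 + 3*120 = -31164 + 360 = -30804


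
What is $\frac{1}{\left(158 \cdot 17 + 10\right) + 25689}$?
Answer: $\frac{1}{28385} \approx 3.523 \cdot 10^{-5}$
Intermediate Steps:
$\frac{1}{\left(158 \cdot 17 + 10\right) + 25689} = \frac{1}{\left(2686 + 10\right) + 25689} = \frac{1}{2696 + 25689} = \frac{1}{28385}$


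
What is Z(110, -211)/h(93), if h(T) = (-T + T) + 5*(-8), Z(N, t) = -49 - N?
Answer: 159/40 ≈ 3.9750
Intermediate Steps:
h(T) = -40 (h(T) = 0 - 40 = -40)
Z(110, -211)/h(93) = (-49 - 1*110)/(-40) = (-49 - 110)*(-1/40) = -159*(-1/40) = 159/40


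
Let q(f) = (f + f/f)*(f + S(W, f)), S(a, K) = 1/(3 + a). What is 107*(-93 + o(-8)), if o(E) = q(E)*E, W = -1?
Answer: -54891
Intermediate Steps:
q(f) = (1 + f)*(½ + f) (q(f) = (f + f/f)*(f + 1/(3 - 1)) = (f + 1)*(f + 1/2) = (1 + f)*(f + ½) = (1 + f)*(½ + f))
o(E) = E*(½ + E² + 3*E/2) (o(E) = (½ + E² + 3*E/2)*E = E*(½ + E² + 3*E/2))
107*(-93 + o(-8)) = 107*(-93 + (½)*(-8)*(1 + 2*(-8)² + 3*(-8))) = 107*(-93 + (½)*(-8)*(1 + 2*64 - 24)) = 107*(-93 + (½)*(-8)*(1 + 128 - 24)) = 107*(-93 + (½)*(-8)*105) = 107*(-93 - 420) = 107*(-513) = -54891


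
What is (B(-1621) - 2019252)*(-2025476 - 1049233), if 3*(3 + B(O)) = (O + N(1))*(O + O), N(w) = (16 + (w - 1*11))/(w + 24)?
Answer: 20581617266881/25 ≈ 8.2326e+11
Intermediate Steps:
N(w) = (5 + w)/(24 + w) (N(w) = (16 + (w - 11))/(24 + w) = (16 + (-11 + w))/(24 + w) = (5 + w)/(24 + w))
B(O) = -3 + 2*O*(6/25 + O)/3 (B(O) = -3 + ((O + (5 + 1)/(24 + 1))*(O + O))/3 = -3 + ((O + 6/25)*(2*O))/3 = -3 + ((6/25 + O)*(2*O))/3 = -3 + (2*O*(6/25 + O))/3 = -3 + 2*O*(6/25 + O)/3)
(B(-1621) - 2019252)*(-2025476 - 1049233) = ((-3 + (⅔)*(-1621)² + (4/25)*(-1621)) - 2019252)*(-2025476 - 1049233) = ((-3 + (⅔)*2627641 - 6484/25) - 2019252)*(-3074709) = ((-3 + 5255282/3 - 6484/25) - 2019252)*(-3074709) = (131362373/75 - 2019252)*(-3074709) = -20081527/75*(-3074709) = 20581617266881/25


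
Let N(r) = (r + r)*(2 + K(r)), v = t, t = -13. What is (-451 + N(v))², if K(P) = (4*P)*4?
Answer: 24059025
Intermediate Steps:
v = -13
K(P) = 16*P
N(r) = 2*r*(2 + 16*r) (N(r) = (r + r)*(2 + 16*r) = (2*r)*(2 + 16*r) = 2*r*(2 + 16*r))
(-451 + N(v))² = (-451 + 4*(-13)*(1 + 8*(-13)))² = (-451 + 4*(-13)*(1 - 104))² = (-451 + 4*(-13)*(-103))² = (-451 + 5356)² = 4905² = 24059025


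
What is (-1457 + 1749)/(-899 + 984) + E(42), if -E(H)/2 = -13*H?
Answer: 93112/85 ≈ 1095.4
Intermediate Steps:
E(H) = 26*H (E(H) = -(-26)*H = 26*H)
(-1457 + 1749)/(-899 + 984) + E(42) = (-1457 + 1749)/(-899 + 984) + 26*42 = 292/85 + 1092 = 93112/85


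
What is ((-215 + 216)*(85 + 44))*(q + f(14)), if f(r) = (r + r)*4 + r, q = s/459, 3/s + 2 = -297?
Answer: 247857203/15249 ≈ 16254.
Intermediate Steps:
s = -3/299 (s = 3/(-2 - 297) = 3/(-299) = 3*(-1/299) = -3/299 ≈ -0.010033)
q = -1/45747 (q = -3/299/459 = -3/299*1/459 = -1/45747 ≈ -2.1859e-5)
f(r) = 9*r (f(r) = (2*r)*4 + r = 8*r + r = 9*r)
((-215 + 216)*(85 + 44))*(q + f(14)) = ((-215 + 216)*(85 + 44))*(-1/45747 + 9*14) = (1*129)*(-1/45747 + 126) = 129*(5764121/45747) = 247857203/15249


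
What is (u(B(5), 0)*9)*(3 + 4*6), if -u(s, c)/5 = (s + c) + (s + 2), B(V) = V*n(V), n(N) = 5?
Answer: -63180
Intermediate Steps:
B(V) = 5*V (B(V) = V*5 = 5*V)
u(s, c) = -10 - 10*s - 5*c (u(s, c) = -5*((s + c) + (s + 2)) = -5*((c + s) + (2 + s)) = -5*(2 + c + 2*s) = -10 - 10*s - 5*c)
(u(B(5), 0)*9)*(3 + 4*6) = ((-10 - 50*5 - 5*0)*9)*(3 + 4*6) = ((-10 - 10*25 + 0)*9)*(3 + 24) = ((-10 - 250 + 0)*9)*27 = -260*9*27 = -2340*27 = -63180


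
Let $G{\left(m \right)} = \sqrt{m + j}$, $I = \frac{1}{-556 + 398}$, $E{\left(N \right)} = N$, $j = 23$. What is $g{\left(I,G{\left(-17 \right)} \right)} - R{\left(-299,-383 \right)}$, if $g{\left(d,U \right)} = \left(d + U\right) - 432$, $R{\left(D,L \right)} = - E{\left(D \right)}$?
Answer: $- \frac{115499}{158} + \sqrt{6} \approx -728.56$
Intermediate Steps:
$R{\left(D,L \right)} = - D$
$I = - \frac{1}{158}$ ($I = \frac{1}{-158} = - \frac{1}{158} \approx -0.0063291$)
$G{\left(m \right)} = \sqrt{23 + m}$ ($G{\left(m \right)} = \sqrt{m + 23} = \sqrt{23 + m}$)
$g{\left(d,U \right)} = -432 + U + d$ ($g{\left(d,U \right)} = \left(U + d\right) - 432 = -432 + U + d$)
$g{\left(I,G{\left(-17 \right)} \right)} - R{\left(-299,-383 \right)} = \left(-432 + \sqrt{23 - 17} - \frac{1}{158}\right) - \left(-1\right) \left(-299\right) = \left(-432 + \sqrt{6} - \frac{1}{158}\right) - 299 = \left(- \frac{68257}{158} + \sqrt{6}\right) - 299 = - \frac{115499}{158} + \sqrt{6}$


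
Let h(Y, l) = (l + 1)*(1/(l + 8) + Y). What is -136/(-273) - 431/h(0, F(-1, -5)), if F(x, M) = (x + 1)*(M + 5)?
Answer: -941168/273 ≈ -3447.5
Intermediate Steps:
F(x, M) = (1 + x)*(5 + M)
h(Y, l) = (1 + l)*(Y + 1/(8 + l)) (h(Y, l) = (1 + l)*(1/(8 + l) + Y) = (1 + l)*(Y + 1/(8 + l)))
-136/(-273) - 431/h(0, F(-1, -5)) = -136/(-273) - 431*(8 + (5 - 5 + 5*(-1) - 5*(-1)))/(1 + (5 - 5 + 5*(-1) - 5*(-1)) + 8*0 + 0*(5 - 5 + 5*(-1) - 5*(-1))² + 9*0*(5 - 5 + 5*(-1) - 5*(-1))) = -136*(-1/273) - 431*(8 + (5 - 5 - 5 + 5))/(1 + (5 - 5 - 5 + 5) + 0 + 0*(5 - 5 - 5 + 5)² + 9*0*(5 - 5 - 5 + 5)) = 136/273 - 431*(8 + 0)/(1 + 0 + 0 + 0*0² + 9*0*0) = 136/273 - 431*8/(1 + 0 + 0 + 0*0 + 0) = 136/273 - 431*8/(1 + 0 + 0 + 0 + 0) = 136/273 - 431/((⅛)*1) = 136/273 - 431/⅛ = 136/273 - 431*8 = 136/273 - 3448 = -941168/273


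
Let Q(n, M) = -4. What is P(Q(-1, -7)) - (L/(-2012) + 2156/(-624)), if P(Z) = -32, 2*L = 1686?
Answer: -1103491/39234 ≈ -28.126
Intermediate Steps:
L = 843 (L = (½)*1686 = 843)
P(Q(-1, -7)) - (L/(-2012) + 2156/(-624)) = -32 - (843/(-2012) + 2156/(-624)) = -32 - (843*(-1/2012) + 2156*(-1/624)) = -32 - (-843/2012 - 539/156) = -32 - 1*(-151997/39234) = -32 + 151997/39234 = -1103491/39234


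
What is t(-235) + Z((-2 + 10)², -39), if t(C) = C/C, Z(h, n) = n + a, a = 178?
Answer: 140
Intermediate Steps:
Z(h, n) = 178 + n (Z(h, n) = n + 178 = 178 + n)
t(C) = 1
t(-235) + Z((-2 + 10)², -39) = 1 + (178 - 39) = 1 + 139 = 140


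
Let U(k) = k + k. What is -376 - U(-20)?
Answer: -336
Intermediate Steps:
U(k) = 2*k
-376 - U(-20) = -376 - 2*(-20) = -376 - 1*(-40) = -376 + 40 = -336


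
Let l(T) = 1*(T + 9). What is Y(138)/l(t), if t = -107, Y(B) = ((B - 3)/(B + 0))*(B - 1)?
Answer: -6165/4508 ≈ -1.3676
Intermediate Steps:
Y(B) = (-1 + B)*(-3 + B)/B (Y(B) = ((-3 + B)/B)*(-1 + B) = (-1 + B)*(-3 + B)/B)
l(T) = 9 + T (l(T) = 1*(9 + T) = 9 + T)
Y(138)/l(t) = (-4 + 138 + 3/138)/(9 - 107) = (-4 + 138 + 3*(1/138))/(-98) = (-4 + 138 + 1/46)*(-1/98) = (6165/46)*(-1/98) = -6165/4508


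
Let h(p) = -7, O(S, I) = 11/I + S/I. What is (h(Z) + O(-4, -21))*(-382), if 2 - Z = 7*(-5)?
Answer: 8404/3 ≈ 2801.3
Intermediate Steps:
Z = 37 (Z = 2 - 7*(-5) = 2 - 1*(-35) = 2 + 35 = 37)
(h(Z) + O(-4, -21))*(-382) = (-7 + (11 - 4)/(-21))*(-382) = (-7 - 1/21*7)*(-382) = (-7 - ⅓)*(-382) = -22/3*(-382) = 8404/3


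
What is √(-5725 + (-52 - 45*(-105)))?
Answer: 2*I*√263 ≈ 32.435*I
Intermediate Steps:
√(-5725 + (-52 - 45*(-105))) = √(-5725 + (-52 + 4725)) = √(-5725 + 4673) = √(-1052) = 2*I*√263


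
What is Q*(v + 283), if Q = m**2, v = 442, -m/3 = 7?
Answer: 319725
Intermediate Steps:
m = -21 (m = -3*7 = -21)
Q = 441 (Q = (-21)**2 = 441)
Q*(v + 283) = 441*(442 + 283) = 441*725 = 319725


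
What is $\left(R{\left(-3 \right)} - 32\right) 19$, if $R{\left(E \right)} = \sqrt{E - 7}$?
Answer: $-608 + 19 i \sqrt{10} \approx -608.0 + 60.083 i$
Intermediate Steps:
$R{\left(E \right)} = \sqrt{-7 + E}$
$\left(R{\left(-3 \right)} - 32\right) 19 = \left(\sqrt{-7 - 3} - 32\right) 19 = \left(\sqrt{-10} - 32\right) 19 = \left(i \sqrt{10} - 32\right) 19 = \left(-32 + i \sqrt{10}\right) 19 = -608 + 19 i \sqrt{10}$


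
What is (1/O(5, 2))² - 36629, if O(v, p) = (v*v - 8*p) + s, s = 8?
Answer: -10585780/289 ≈ -36629.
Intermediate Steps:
O(v, p) = 8 + v² - 8*p (O(v, p) = (v*v - 8*p) + 8 = (v² - 8*p) + 8 = 8 + v² - 8*p)
(1/O(5, 2))² - 36629 = (1/(8 + 5² - 8*2))² - 36629 = (1/(8 + 25 - 16))² - 36629 = (1/17)² - 36629 = 1/289 - 36629 = -10585780/289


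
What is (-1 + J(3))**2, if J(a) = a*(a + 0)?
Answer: 64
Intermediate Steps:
J(a) = a**2 (J(a) = a*a = a**2)
(-1 + J(3))**2 = (-1 + 3**2)**2 = (-1 + 9)**2 = 8**2 = 64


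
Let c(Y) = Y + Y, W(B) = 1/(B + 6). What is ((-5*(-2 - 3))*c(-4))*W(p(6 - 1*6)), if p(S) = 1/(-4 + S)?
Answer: -800/23 ≈ -34.783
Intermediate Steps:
W(B) = 1/(6 + B)
c(Y) = 2*Y
((-5*(-2 - 3))*c(-4))*W(p(6 - 1*6)) = ((-5*(-2 - 3))*(2*(-4)))/(6 + 1/(-4 + (6 - 1*6))) = (-5*(-5)*(-8))/(6 + 1/(-4 + (6 - 6))) = (25*(-8))/(6 + 1/(-4 + 0)) = -200/(6 + 1/(-4)) = -200/(6 - 1/4) = -200/23/4 = -200*4/23 = -800/23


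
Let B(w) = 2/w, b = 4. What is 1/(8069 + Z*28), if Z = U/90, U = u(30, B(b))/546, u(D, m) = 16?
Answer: 1755/14161111 ≈ 0.00012393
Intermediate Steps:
U = 8/273 (U = 16/546 = 16*(1/546) = 8/273 ≈ 0.029304)
Z = 4/12285 (Z = (8/273)/90 = (8/273)*(1/90) = 4/12285 ≈ 0.00032560)
1/(8069 + Z*28) = 1/(8069 + (4/12285)*28) = 1/(8069 + 16/1755) = 1/(14161111/1755) = 1755/14161111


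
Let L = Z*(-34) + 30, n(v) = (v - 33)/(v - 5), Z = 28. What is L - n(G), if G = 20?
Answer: -13817/15 ≈ -921.13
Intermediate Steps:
n(v) = (-33 + v)/(-5 + v)
L = -922 (L = 28*(-34) + 30 = -952 + 30 = -922)
L - n(G) = -922 - (-33 + 20)/(-5 + 20) = -922 - (-13)/15 = -922 - 1*(-13/15) = -922 + 13/15 = -13817/15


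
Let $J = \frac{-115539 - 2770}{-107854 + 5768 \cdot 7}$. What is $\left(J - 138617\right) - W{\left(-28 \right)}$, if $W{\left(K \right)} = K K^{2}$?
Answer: $- \frac{7872202561}{67478} \approx -1.1666 \cdot 10^{5}$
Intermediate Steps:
$J = \frac{118309}{67478}$ ($J = - \frac{118309}{-107854 + 40376} = - \frac{118309}{-67478} = \left(-118309\right) \left(- \frac{1}{67478}\right) = \frac{118309}{67478} \approx 1.7533$)
$W{\left(K \right)} = K^{3}$
$\left(J - 138617\right) - W{\left(-28 \right)} = \left(\frac{118309}{67478} - 138617\right) - \left(-28\right)^{3} = - \frac{9353479617}{67478} - -21952 = - \frac{9353479617}{67478} + 21952 = - \frac{7872202561}{67478}$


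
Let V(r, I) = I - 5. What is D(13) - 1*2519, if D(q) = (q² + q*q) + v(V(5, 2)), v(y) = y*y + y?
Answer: -2175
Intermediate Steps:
V(r, I) = -5 + I
v(y) = y + y² (v(y) = y² + y = y + y²)
D(q) = 6 + 2*q² (D(q) = (q² + q*q) + (-5 + 2)*(1 + (-5 + 2)) = (q² + q²) - 3*(1 - 3) = 2*q² - 3*(-2) = 2*q² + 6 = 6 + 2*q²)
D(13) - 1*2519 = (6 + 2*13²) - 1*2519 = (6 + 2*169) - 2519 = (6 + 338) - 2519 = 344 - 2519 = -2175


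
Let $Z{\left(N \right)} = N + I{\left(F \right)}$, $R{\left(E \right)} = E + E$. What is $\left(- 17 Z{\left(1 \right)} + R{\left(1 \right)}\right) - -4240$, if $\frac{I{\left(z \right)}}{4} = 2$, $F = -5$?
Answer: $4089$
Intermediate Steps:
$I{\left(z \right)} = 8$ ($I{\left(z \right)} = 4 \cdot 2 = 8$)
$R{\left(E \right)} = 2 E$
$Z{\left(N \right)} = 8 + N$ ($Z{\left(N \right)} = N + 8 = 8 + N$)
$\left(- 17 Z{\left(1 \right)} + R{\left(1 \right)}\right) - -4240 = \left(- 17 \left(8 + 1\right) + 2 \cdot 1\right) - -4240 = \left(\left(-17\right) 9 + 2\right) + 4240 = \left(-153 + 2\right) + 4240 = -151 + 4240 = 4089$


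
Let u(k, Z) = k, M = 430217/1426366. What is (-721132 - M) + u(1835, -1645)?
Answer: -1025981214919/1426366 ≈ -7.1930e+5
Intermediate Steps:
M = 430217/1426366 (M = 430217*(1/1426366) = 430217/1426366 ≈ 0.30162)
(-721132 - M) + u(1835, -1645) = (-721132 - 1*430217/1426366) + 1835 = (-721132 - 430217/1426366) + 1835 = -1028598596529/1426366 + 1835 = -1025981214919/1426366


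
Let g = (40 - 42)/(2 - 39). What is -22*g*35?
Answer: -1540/37 ≈ -41.622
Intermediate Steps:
g = 2/37 (g = -2/(-37) = -2*(-1/37) = 2/37 ≈ 0.054054)
-22*g*35 = -22*2/37*35 = -44/37*35 = -1540/37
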